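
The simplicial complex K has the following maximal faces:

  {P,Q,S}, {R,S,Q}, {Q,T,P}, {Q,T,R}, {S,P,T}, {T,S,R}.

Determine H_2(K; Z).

We work with the vertex ordering P < Q < R < S < T. The simplices of K, each written with vertices in increasing order, are:

  0-simplices (5): P, Q, R, S, T
  1-simplices (9): PQ, PS, PT, QR, QS, QT, RS, RT, ST
  2-simplices (6): PQS, PQT, PST, QRS, QRT, RST

so the chain groups are C_0 ≅ Z^5, C_1 ≅ Z^9, C_2 ≅ Z^6.

∂_1: C_1 → C_0 is given by ∂[p,q] = [q] − [p]. For instance
  ∂QS = S − Q.
The 5×9 boundary matrix has rank 4 and Smith normal form diag(1,1,1,1).

Boundary ∂_2: C_2 → C_1 acts by ∂[p,q,r] = [q,r] − [p,r] + [p,q]. For instance
  ∂RST = ST − RT + RS,
  ∂QRS = RS − QS + QR.
As a 9×6 matrix over Z this has rank 5, with invariant factors (1,1,1,1,1).

Now H_k = ker ∂_k / im ∂_{k+1}, so:

  H_2: rank ker ∂_2 − rank ∂_3 = (6 − 5) − 0 = 1, and there is no ∂_3, so H_2 ≅ Z.

H_2 = Z.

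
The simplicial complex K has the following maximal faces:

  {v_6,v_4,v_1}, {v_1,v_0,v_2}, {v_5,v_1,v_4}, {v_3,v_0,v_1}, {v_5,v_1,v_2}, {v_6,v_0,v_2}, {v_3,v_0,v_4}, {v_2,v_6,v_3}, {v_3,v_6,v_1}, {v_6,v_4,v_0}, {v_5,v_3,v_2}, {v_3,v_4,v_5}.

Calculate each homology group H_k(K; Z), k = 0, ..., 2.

H_0 ≅ Z,  H_1 ≅ Z/2,  H_2 = 0.

Order the vertices as v_0 < v_1 < v_2 < v_3 < v_4 < v_5 < v_6. Listing each simplex with vertices in this order, K has dimension 2 with simplices:

  0-simplices (7): [v_0], [v_1], [v_2], [v_3], [v_4], [v_5], [v_6]
  1-simplices (18): (18 of them)
  2-simplices (12): (12 of them)

giving chain groups C_0 ≅ Z^7, C_1 ≅ Z^18, C_2 ≅ Z^12.

∂_1: C_1 → C_0 sends each edge [p,q] (with p < q) to q − p. For instance
  ∂[v_1,v_4] = [v_4] − [v_1].
As a 7×18 matrix over Z this has rank 6, with invariant factors (1,1,1,1,1,1).

The boundary map ∂_2: C_2 → C_1 sends each 2-simplex [p,q,r] to [q,r] − [p,r] + [p,q]. For instance
  ∂[v_0,v_3,v_4] = [v_3,v_4] − [v_0,v_4] + [v_0,v_3],
  ∂[v_0,v_2,v_6] = [v_2,v_6] − [v_0,v_6] + [v_0,v_2].
The 18×12 boundary matrix has rank 12 and Smith normal form diag(1,1,1,1,1,1,1,1,1,1,1,2).

Now H_k = ker ∂_k / im ∂_{k+1}, so:

  H_0: rank C_0 − rank ∂_1 = 7 − 6 = 1, and the invariant factors of ∂_1 are all 1, so H_0 ≅ Z.
  H_1: rank ker ∂_1 − rank ∂_2 = (18 − 6) − 12 = 0, and ∂_2 has invariant factor 2 > 1, so H_1 ≅ Z/2.
  H_2: rank ker ∂_2 − rank ∂_3 = (12 − 12) − 0 = 0, and there is no ∂_3, so H_2 ≅ 0.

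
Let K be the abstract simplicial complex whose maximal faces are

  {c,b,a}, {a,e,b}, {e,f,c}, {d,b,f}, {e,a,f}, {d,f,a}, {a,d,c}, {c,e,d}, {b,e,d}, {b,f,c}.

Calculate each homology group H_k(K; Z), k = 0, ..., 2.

K has 6 vertices, 15 edges, 10 triangles.
rank ∂_0 = 0, rank ∂_1 = 5 ⇒ b_0 = 6 − 0 − 5 = 1; all invariant factors of ∂_1 are 1 so no torsion. So H_0 ≅ Z.
rank ∂_1 = 5, rank ∂_2 = 10 ⇒ b_1 = 15 − 5 − 10 = 0; ∂_2 has invariant factor(s) [2] giving torsion. So H_1 ≅ Z/2.
rank ∂_2 = 10, rank ∂_3 = 0 ⇒ b_2 = 10 − 10 − 0 = 0. So H_2 ≅ 0.

H_0 = Z,  H_1 = Z/2,  H_2 = 0.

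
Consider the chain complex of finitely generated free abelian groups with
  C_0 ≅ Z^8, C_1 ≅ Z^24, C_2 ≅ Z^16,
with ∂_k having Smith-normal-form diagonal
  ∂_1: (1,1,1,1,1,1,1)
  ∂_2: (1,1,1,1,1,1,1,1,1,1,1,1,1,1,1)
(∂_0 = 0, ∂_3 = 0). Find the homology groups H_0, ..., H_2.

H_0 = Z,  H_1 = Z^2,  H_2 = Z.

H_0: b_0 = 8 − 0 − 7 = 1; torsion from ∂_1 factors > 1: none. So H_0 = Z.
H_1: b_1 = 24 − 7 − 15 = 2; torsion from ∂_2 factors > 1: none. So H_1 = Z^2.
H_2: b_2 = 16 − 15 − 0 = 1; torsion from ∂_3 factors > 1: none. So H_2 = Z.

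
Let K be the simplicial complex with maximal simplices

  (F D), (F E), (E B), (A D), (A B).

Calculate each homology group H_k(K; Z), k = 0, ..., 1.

H_0 ≅ Z,  H_1 ≅ Z.

Order the vertices as A < B < D < E < F. Listing each simplex with vertices in this order, K has dimension 1 with simplices:

  0-simplices (5): A, B, D, E, F
  1-simplices (5): AB, AD, BE, DF, EF

Hence C_0 ≅ Z^5, C_1 ≅ Z^5.

∂_1: C_1 → C_0 is given by ∂[p,q] = [q] − [p]. For instance
  ∂EF = F − E.
The 5×5 boundary matrix has rank 4 and Smith normal form diag(1,1,1,1).

Reading off H_k = ker ∂_k / im ∂_{k+1}:

  H_0: rank C_0 − rank ∂_1 = 5 − 4 = 1, and the invariant factors of ∂_1 are all 1, so H_0 = Z.
  H_1: rank ker ∂_1 − rank ∂_2 = (5 − 4) − 0 = 1, and there is no ∂_2, so H_1 = Z.

As a check, the Euler characteristic is 5 − 5 = 0, which agrees with 1 − 1 = 0.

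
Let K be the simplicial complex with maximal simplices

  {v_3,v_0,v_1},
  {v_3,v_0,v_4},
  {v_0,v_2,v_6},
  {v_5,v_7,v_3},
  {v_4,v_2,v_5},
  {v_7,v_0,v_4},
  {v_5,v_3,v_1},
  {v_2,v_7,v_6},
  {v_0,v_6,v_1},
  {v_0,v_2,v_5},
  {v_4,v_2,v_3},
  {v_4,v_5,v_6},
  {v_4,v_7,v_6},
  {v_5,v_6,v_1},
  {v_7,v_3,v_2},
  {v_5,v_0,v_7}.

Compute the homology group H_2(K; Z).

H_2 = Z.

Order the vertices as v_0 < v_1 < v_2 < v_3 < v_4 < v_5 < v_6 < v_7. Listing each simplex with vertices in this order, K has dimension 2 with simplices:

  0-simplices (8): [v_0], [v_1], [v_2], [v_3], [v_4], [v_5], [v_6], [v_7]
  1-simplices (24): (24 of them)
  2-simplices (16): (16 of them)

giving chain groups C_0 ≅ Z^8, C_1 ≅ Z^24, C_2 ≅ Z^16.

Boundary ∂_1: C_1 → C_0 is given by ∂[p,q] = [q] − [p]. For instance
  ∂[v_3,v_5] = [v_5] − [v_3].
As a 8×24 matrix over Z this has rank 7, with invariant factors (1,1,1,1,1,1,1).

Boundary ∂_2: C_2 → C_1 acts by ∂[p,q,r] = [q,r] − [p,r] + [p,q]. For instance
  ∂[v_4,v_5,v_6] = [v_5,v_6] − [v_4,v_6] + [v_4,v_5],
  ∂[v_2,v_6,v_7] = [v_6,v_7] − [v_2,v_7] + [v_2,v_6].
The resulting 24×16 matrix has rank 15, and its Smith normal form has invariant factors (1,1,1,1,1,1,1,1,1,1,1,1,1,1,1).

Computing H_k = (kernel of ∂_k) / (image of ∂_{k+1}):

  H_2: rank ker ∂_2 − rank ∂_3 = (16 − 15) − 0 = 1, and there is no ∂_3, so H_2 = Z.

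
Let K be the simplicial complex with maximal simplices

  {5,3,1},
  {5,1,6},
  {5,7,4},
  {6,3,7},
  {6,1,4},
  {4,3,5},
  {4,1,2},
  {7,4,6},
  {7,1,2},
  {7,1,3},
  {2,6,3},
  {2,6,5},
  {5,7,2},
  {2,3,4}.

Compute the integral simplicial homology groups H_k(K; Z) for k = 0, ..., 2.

H_0 ≅ Z,  H_1 ≅ Z^2,  H_2 ≅ Z.

Order the vertices as 1 < 2 < 3 < 4 < 5 < 6 < 7. Listing each simplex with vertices in this order, K has dimension 2 with simplices:

  0-simplices (7): [1], [2], [3], [4], [5], [6], [7]
  1-simplices (21): [1,2], [1,3], [1,4], [1,5], [1,6], [1,7], [2,3], [2,4], [2,5], [2,6], [2,7], [3,4], [3,5], [3,6], [3,7], [4,5], [4,6], [4,7], [5,6], [5,7], [6,7]
  2-simplices (14): [1,2,4], [1,2,7], [1,3,5], [1,3,7], [1,4,6], [1,5,6], [2,3,4], [2,3,6], [2,5,6], [2,5,7], [3,4,5], [3,6,7], [4,5,7], [4,6,7]

Hence C_0 ≅ Z^7, C_1 ≅ Z^21, C_2 ≅ Z^14.

∂_1: C_1 → C_0 maps an edge to its endpoints' difference, ∂[p,q] = q − p.
The resulting 7×21 matrix has rank 6, and its Smith normal form has invariant factors (1,1,1,1,1,1).

Boundary ∂_2: C_2 → C_1 acts by ∂[p,q,r] = [q,r] − [p,r] + [p,q]. For instance
  ∂[4,6,7] = [6,7] − [4,7] + [4,6],
  ∂[1,5,6] = [5,6] − [1,6] + [1,5].
As a 21×14 matrix over Z this has rank 13, with invariant factors (1,1,1,1,1,1,1,1,1,1,1,1,1).

Computing H_k = (kernel of ∂_k) / (image of ∂_{k+1}):

  H_0: rank C_0 − rank ∂_1 = 7 − 6 = 1, and the invariant factors of ∂_1 are all 1, so H_0 ≅ Z.
  H_1: rank ker ∂_1 − rank ∂_2 = (21 − 6) − 13 = 2, and the invariant factors of ∂_2 are all 1, so H_1 ≅ Z^2.
  H_2: rank ker ∂_2 − rank ∂_3 = (14 − 13) − 0 = 1, and there is no ∂_3, so H_2 ≅ Z.

(K is a triangulation of the torus T^2.)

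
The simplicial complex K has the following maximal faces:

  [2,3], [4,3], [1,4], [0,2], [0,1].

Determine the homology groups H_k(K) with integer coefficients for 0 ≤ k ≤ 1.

Fix the vertex order 0 < 1 < 2 < 3 < 4 and write every simplex with vertices in increasing order. Then dim K = 1 and the simplices of K are:

  0-simplices (5): [0], [1], [2], [3], [4]
  1-simplices (5): [0,1], [0,2], [1,4], [2,3], [3,4]

giving chain groups C_0 ≅ Z^5, C_1 ≅ Z^5.

∂_1: C_1 → C_0 maps an edge to its endpoints' difference, ∂[p,q] = q − p. For instance
  ∂[0,1] = [1] − [0].
As a 5×5 matrix over Z this has rank 4, with invariant factors (1,1,1,1).

Computing H_k = (kernel of ∂_k) / (image of ∂_{k+1}):

  H_0: rank C_0 − rank ∂_1 = 5 − 4 = 1, and the invariant factors of ∂_1 are all 1, so H_0 = Z.
  H_1: rank ker ∂_1 − rank ∂_2 = (5 − 4) − 0 = 1, and there is no ∂_2, so H_1 = Z.

H_0 = Z,  H_1 = Z.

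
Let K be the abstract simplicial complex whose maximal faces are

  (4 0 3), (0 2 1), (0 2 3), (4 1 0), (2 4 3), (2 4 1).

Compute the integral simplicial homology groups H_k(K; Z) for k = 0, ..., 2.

We work with the vertex ordering 0 < 1 < 2 < 3 < 4. The simplices of K, each written with vertices in increasing order, are:

  0-simplices (5): [0], [1], [2], [3], [4]
  1-simplices (9): [0,1], [0,2], [0,3], [0,4], [1,2], [1,4], [2,3], [2,4], [3,4]
  2-simplices (6): [0,1,2], [0,1,4], [0,2,3], [0,3,4], [1,2,4], [2,3,4]

Hence C_0 ≅ Z^5, C_1 ≅ Z^9, C_2 ≅ Z^6.

Boundary ∂_1: C_1 → C_0 maps an edge to its endpoints' difference, ∂[p,q] = q − p.
This gives a 5×9 integer matrix of rank 4; reducing to Smith normal form yields diagonal entries (1,1,1,1).

∂_2: C_2 → C_1 acts by ∂[p,q,r] = [q,r] − [p,r] + [p,q]. For instance
  ∂[0,1,4] = [1,4] − [0,4] + [0,1],
  ∂[0,1,2] = [1,2] − [0,2] + [0,1].
This gives a 9×6 integer matrix of rank 5; reducing to Smith normal form yields diagonal entries (1,1,1,1,1).

Computing H_k = (kernel of ∂_k) / (image of ∂_{k+1}):

  H_0: rank C_0 − rank ∂_1 = 5 − 4 = 1, and the invariant factors of ∂_1 are all 1, so H_0 = Z.
  H_1: rank ker ∂_1 − rank ∂_2 = (9 − 4) − 5 = 0, and the invariant factors of ∂_2 are all 1, so H_1 = 0.
  H_2: rank ker ∂_2 − rank ∂_3 = (6 − 5) − 0 = 1, and there is no ∂_3, so H_2 = Z.

As a check, the Euler characteristic is 5 − 9 + 6 = 2, which agrees with 1 − 0 + 1 = 2.
(K is a triangulation of the 2-sphere S^2.)

H_0 ≅ Z,  H_1 = 0,  H_2 ≅ Z.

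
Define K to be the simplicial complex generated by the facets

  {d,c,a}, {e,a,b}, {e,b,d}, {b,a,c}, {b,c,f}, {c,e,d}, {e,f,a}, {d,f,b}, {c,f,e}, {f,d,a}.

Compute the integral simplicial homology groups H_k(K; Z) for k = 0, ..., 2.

Fix the vertex order a < b < c < d < e < f and write every simplex with vertices in increasing order. Then dim K = 2 and the simplices of K are:

  0-simplices (6): a, b, c, d, e, f
  1-simplices (15): ab, ac, ad, ae, af, bc, bd, be, bf, cd, ce, cf, de, df, ef
  2-simplices (10): abc, abe, acd, adf, aef, bcf, bde, bdf, cde, cef

giving chain groups C_0 ≅ Z^6, C_1 ≅ Z^15, C_2 ≅ Z^10.

∂_1: C_1 → C_0 is given by ∂[p,q] = [q] − [p]. For instance
  ∂cd = d − c.
The resulting 6×15 matrix has rank 5, and its Smith normal form has invariant factors (1,1,1,1,1).

∂_2: C_2 → C_1 sends each 2-simplex [p,q,r] to [q,r] − [p,r] + [p,q]. For instance
  ∂cde = de − ce + cd,
  ∂adf = df − af + ad.
The resulting 15×10 matrix has rank 10, and its Smith normal form has invariant factors (1,1,1,1,1,1,1,1,1,2).

Computing H_k = (kernel of ∂_k) / (image of ∂_{k+1}):

  H_0: rank C_0 − rank ∂_1 = 6 − 5 = 1, and the invariant factors of ∂_1 are all 1, so H_0 ≅ Z.
  H_1: rank ker ∂_1 − rank ∂_2 = (15 − 5) − 10 = 0, and ∂_2 has invariant factor 2 > 1, so H_1 ≅ Z/2.
  H_2: rank ker ∂_2 − rank ∂_3 = (10 − 10) − 0 = 0, and there is no ∂_3, so H_2 ≅ 0.

As a check, the Euler characteristic is 6 − 15 + 10 = 1, which agrees with 1 − 0 + 0 = 1.

H_0 ≅ Z,  H_1 ≅ Z/2,  H_2 = 0.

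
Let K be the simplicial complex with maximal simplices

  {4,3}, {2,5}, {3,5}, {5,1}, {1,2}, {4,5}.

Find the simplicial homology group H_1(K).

Take the total order 1 < 2 < 3 < 4 < 5 on the vertex set. Then K (dimension 1) consists of the simplices:

  0-simplices (5): [1], [2], [3], [4], [5]
  1-simplices (6): [1,2], [1,5], [2,5], [3,4], [3,5], [4,5]

Hence C_0 ≅ Z^5, C_1 ≅ Z^6.

Boundary ∂_1: C_1 → C_0 sends each edge [p,q] (with p < q) to q − p. For instance
  ∂[1,2] = [2] − [1].
The 5×6 boundary matrix has rank 4 and Smith normal form diag(1,1,1,1).

Now H_k = ker ∂_k / im ∂_{k+1}, so:

  H_1: rank ker ∂_1 − rank ∂_2 = (6 − 4) − 0 = 2, and there is no ∂_2, so H_1 = Z^2.

(K is a triangulation of a wedge of 2 circles.)

H_1 = Z^2.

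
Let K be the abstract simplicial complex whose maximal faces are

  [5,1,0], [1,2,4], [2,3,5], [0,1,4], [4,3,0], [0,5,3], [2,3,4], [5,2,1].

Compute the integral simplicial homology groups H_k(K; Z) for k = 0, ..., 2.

H_0 ≅ Z,  H_1 = 0,  H_2 ≅ Z.

Order the vertices as 0 < 1 < 2 < 3 < 4 < 5. Listing each simplex with vertices in this order, K has dimension 2 with simplices:

  0-simplices (6): [0], [1], [2], [3], [4], [5]
  1-simplices (12): [0,1], [0,3], [0,4], [0,5], [1,2], [1,4], [1,5], [2,3], [2,4], [2,5], [3,4], [3,5]
  2-simplices (8): [0,1,4], [0,1,5], [0,3,4], [0,3,5], [1,2,4], [1,2,5], [2,3,4], [2,3,5]

giving chain groups C_0 ≅ Z^6, C_1 ≅ Z^12, C_2 ≅ Z^8.

Boundary ∂_1: C_1 → C_0 sends each edge [p,q] (with p < q) to q − p. For instance
  ∂[1,2] = [2] − [1].
This gives a 6×12 integer matrix of rank 5; reducing to Smith normal form yields diagonal entries (1,1,1,1,1).

The boundary map ∂_2: C_2 → C_1 sends each 2-simplex [p,q,r] to [q,r] − [p,r] + [p,q]. For instance
  ∂[1,2,5] = [2,5] − [1,5] + [1,2],
  ∂[0,1,5] = [1,5] − [0,5] + [0,1].
The 12×8 boundary matrix has rank 7 and Smith normal form diag(1,1,1,1,1,1,1).

From H_k ≅ ker(∂_k) / im(∂_{k+1}) we obtain:

  H_0: rank C_0 − rank ∂_1 = 6 − 5 = 1, and the invariant factors of ∂_1 are all 1, so H_0 ≅ Z.
  H_1: rank ker ∂_1 − rank ∂_2 = (12 − 5) − 7 = 0, and the invariant factors of ∂_2 are all 1, so H_1 ≅ 0.
  H_2: rank ker ∂_2 − rank ∂_3 = (8 − 7) − 0 = 1, and there is no ∂_3, so H_2 ≅ Z.

As a check, the Euler characteristic is 6 − 12 + 8 = 2, which agrees with 1 − 0 + 1 = 2.
(K is a triangulation of the 2-sphere S^2.)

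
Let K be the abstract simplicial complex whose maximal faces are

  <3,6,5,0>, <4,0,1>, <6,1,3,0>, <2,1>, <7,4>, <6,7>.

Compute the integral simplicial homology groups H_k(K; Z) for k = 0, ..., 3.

H_0 = Z,  H_1 = Z,  H_2 = 0,  H_3 = 0.

K has 8 vertices, 14 edges, 8 triangles, 2 3-simplices.
rank ∂_0 = 0, rank ∂_1 = 7 ⇒ b_0 = 8 − 0 − 7 = 1; all invariant factors of ∂_1 are 1 so no torsion. So H_0 = Z.
rank ∂_1 = 7, rank ∂_2 = 6 ⇒ b_1 = 14 − 7 − 6 = 1; all invariant factors of ∂_2 are 1 so no torsion. So H_1 = Z.
rank ∂_2 = 6, rank ∂_3 = 2 ⇒ b_2 = 8 − 6 − 2 = 0; all invariant factors of ∂_3 are 1 so no torsion. So H_2 = 0.
rank ∂_3 = 2, rank ∂_4 = 0 ⇒ b_3 = 2 − 2 − 0 = 0. So H_3 = 0.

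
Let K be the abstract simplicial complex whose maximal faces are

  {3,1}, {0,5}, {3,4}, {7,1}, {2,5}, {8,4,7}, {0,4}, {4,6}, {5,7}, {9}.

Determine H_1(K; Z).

Fix the vertex order 0 < 1 < 2 < 3 < 4 < 5 < 6 < 7 < 8 < 9 and write every simplex with vertices in increasing order. Then dim K = 2 and the simplices of K are:

  0-simplices (10): [0], [1], [2], [3], [4], [5], [6], [7], [8], [9]
  1-simplices (11): [0,4], [0,5], [1,3], [1,7], [2,5], [3,4], [4,6], [4,7], [4,8], [5,7], [7,8]
  2-simplices (1): [4,7,8]

so the chain groups are C_0 ≅ Z^10, C_1 ≅ Z^11, C_2 ≅ Z^1.

The boundary map ∂_1: C_1 → C_0 is given by ∂[p,q] = [q] − [p].
This gives a 10×11 integer matrix of rank 8; reducing to Smith normal form yields diagonal entries (1,1,1,1,1,1,1,1).

Boundary ∂_2: C_2 → C_1 maps a triangle to the signed sum of its edges. For instance
  ∂[4,7,8] = [7,8] − [4,8] + [4,7].
As a 11×1 matrix over Z this has rank 1, with invariant factors (1).

From H_k ≅ ker(∂_k) / im(∂_{k+1}) we obtain:

  H_1: rank ker ∂_1 − rank ∂_2 = (11 − 8) − 1 = 2, and the invariant factors of ∂_2 are all 1, so H_1 ≅ Z^2.

H_1 ≅ Z^2.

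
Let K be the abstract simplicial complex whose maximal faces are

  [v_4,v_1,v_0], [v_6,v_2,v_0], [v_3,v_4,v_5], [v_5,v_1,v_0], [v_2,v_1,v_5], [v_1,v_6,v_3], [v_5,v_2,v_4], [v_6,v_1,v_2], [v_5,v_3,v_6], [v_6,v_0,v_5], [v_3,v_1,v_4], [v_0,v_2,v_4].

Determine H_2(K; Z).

We work with the vertex ordering v_0 < v_1 < v_2 < v_3 < v_4 < v_5 < v_6. The simplices of K, each written with vertices in increasing order, are:

  0-simplices (7): [v_0], [v_1], [v_2], [v_3], [v_4], [v_5], [v_6]
  1-simplices (18): (18 of them)
  2-simplices (12): (12 of them)

Hence C_0 ≅ Z^7, C_1 ≅ Z^18, C_2 ≅ Z^12.

∂_1: C_1 → C_0 is given by ∂[p,q] = [q] − [p]. For instance
  ∂[v_2,v_5] = [v_5] − [v_2].
The 7×18 boundary matrix has rank 6 and Smith normal form diag(1,1,1,1,1,1).

∂_2: C_2 → C_1 acts by ∂[p,q,r] = [q,r] − [p,r] + [p,q]. For instance
  ∂[v_3,v_5,v_6] = [v_5,v_6] − [v_3,v_6] + [v_3,v_5],
  ∂[v_0,v_2,v_4] = [v_2,v_4] − [v_0,v_4] + [v_0,v_2].
The resulting 18×12 matrix has rank 12, and its Smith normal form has invariant factors (1,1,1,1,1,1,1,1,1,1,1,2).

Computing H_k = (kernel of ∂_k) / (image of ∂_{k+1}):

  H_2: rank ker ∂_2 − rank ∂_3 = (12 − 12) − 0 = 0, and there is no ∂_3, so H_2 = 0.

H_2 = 0.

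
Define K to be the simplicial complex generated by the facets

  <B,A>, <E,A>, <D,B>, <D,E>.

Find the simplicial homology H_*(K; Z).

H_0 ≅ Z,  H_1 ≅ Z.

We work with the vertex ordering A < B < D < E. The simplices of K, each written with vertices in increasing order, are:

  0-simplices (4): A, B, D, E
  1-simplices (4): AB, AE, BD, DE

Hence C_0 ≅ Z^4, C_1 ≅ Z^4.

Boundary ∂_1: C_1 → C_0 maps an edge to its endpoints' difference, ∂[p,q] = q − p. For instance
  ∂DE = E − D.
This gives a 4×4 integer matrix of rank 3; reducing to Smith normal form yields diagonal entries (1,1,1).

From H_k ≅ ker(∂_k) / im(∂_{k+1}) we obtain:

  H_0: rank C_0 − rank ∂_1 = 4 − 3 = 1, and the invariant factors of ∂_1 are all 1, so H_0 = Z.
  H_1: rank ker ∂_1 − rank ∂_2 = (4 − 3) − 0 = 1, and there is no ∂_2, so H_1 = Z.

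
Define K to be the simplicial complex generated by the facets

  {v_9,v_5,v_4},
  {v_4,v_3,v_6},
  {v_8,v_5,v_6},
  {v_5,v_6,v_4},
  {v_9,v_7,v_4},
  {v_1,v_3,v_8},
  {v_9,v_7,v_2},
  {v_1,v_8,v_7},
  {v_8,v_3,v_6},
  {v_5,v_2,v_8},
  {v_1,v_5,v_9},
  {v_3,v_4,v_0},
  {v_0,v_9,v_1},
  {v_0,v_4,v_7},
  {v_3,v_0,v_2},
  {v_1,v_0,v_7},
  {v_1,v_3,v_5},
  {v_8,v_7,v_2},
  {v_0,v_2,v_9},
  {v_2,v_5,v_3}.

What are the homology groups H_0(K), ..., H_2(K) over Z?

Take the total order v_0 < v_1 < v_2 < v_3 < v_4 < v_5 < v_6 < v_7 < v_8 < v_9 on the vertex set. Then K (dimension 2) consists of the simplices:

  0-simplices (10): [v_0], [v_1], [v_2], [v_3], [v_4], [v_5], [v_6], [v_7], [v_8], [v_9]
  1-simplices (30): (30 of them)
  2-simplices (20): (20 of them)

so the chain groups are C_0 ≅ Z^10, C_1 ≅ Z^30, C_2 ≅ Z^20.

The boundary map ∂_1: C_1 → C_0 sends each edge [p,q] (with p < q) to q − p.
The resulting 10×30 matrix has rank 9, and its Smith normal form has invariant factors (1,1,1,1,1,1,1,1,1).

The boundary map ∂_2: C_2 → C_1 acts by ∂[p,q,r] = [q,r] − [p,r] + [p,q]. For instance
  ∂[v_4,v_7,v_9] = [v_7,v_9] − [v_4,v_9] + [v_4,v_7],
  ∂[v_0,v_1,v_9] = [v_1,v_9] − [v_0,v_9] + [v_0,v_1].
The resulting 30×20 matrix has rank 20, and its Smith normal form has invariant factors (1,1,1,1,1,1,1,1,1,1,1,1,1,1,1,1,1,1,1,2).

From H_k ≅ ker(∂_k) / im(∂_{k+1}) we obtain:

  H_0: rank C_0 − rank ∂_1 = 10 − 9 = 1, and the invariant factors of ∂_1 are all 1, so H_0 = Z.
  H_1: rank ker ∂_1 − rank ∂_2 = (30 − 9) − 20 = 1, and ∂_2 has invariant factor 2 > 1, so H_1 = Z ⊕ Z/2Z.
  H_2: rank ker ∂_2 − rank ∂_3 = (20 − 20) − 0 = 0, and there is no ∂_3, so H_2 = 0.

As a check, the Euler characteristic is 10 − 30 + 20 = 0, which agrees with 1 − 1 + 0 = 0.

H_0 ≅ Z,  H_1 ≅ Z ⊕ Z/2Z,  H_2 = 0.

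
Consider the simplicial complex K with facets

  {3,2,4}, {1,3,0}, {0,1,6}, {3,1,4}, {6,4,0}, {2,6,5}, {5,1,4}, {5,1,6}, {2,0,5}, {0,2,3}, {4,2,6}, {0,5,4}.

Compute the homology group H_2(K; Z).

Fix the vertex order 0 < 1 < 2 < 3 < 4 < 5 < 6 and write every simplex with vertices in increasing order. Then dim K = 2 and the simplices of K are:

  0-simplices (7): [0], [1], [2], [3], [4], [5], [6]
  1-simplices (18): [0,1], [0,2], [0,3], [0,4], [0,5], [0,6], [1,3], [1,4], [1,5], [1,6], [2,3], [2,4], [2,5], [2,6], [3,4], [4,5], [4,6], [5,6]
  2-simplices (12): [0,1,3], [0,1,6], [0,2,3], [0,2,5], [0,4,5], [0,4,6], [1,3,4], [1,4,5], [1,5,6], [2,3,4], [2,4,6], [2,5,6]

Hence C_0 ≅ Z^7, C_1 ≅ Z^18, C_2 ≅ Z^12.

The boundary map ∂_1: C_1 → C_0 sends each edge [p,q] (with p < q) to q − p. For instance
  ∂[2,3] = [3] − [2].
As a 7×18 matrix over Z this has rank 6, with invariant factors (1,1,1,1,1,1).

The boundary map ∂_2: C_2 → C_1 maps a triangle to the signed sum of its edges. For instance
  ∂[0,1,3] = [1,3] − [0,3] + [0,1],
  ∂[0,2,3] = [2,3] − [0,3] + [0,2].
This gives a 18×12 integer matrix of rank 12; reducing to Smith normal form yields diagonal entries (1,1,1,1,1,1,1,1,1,1,1,2).

Reading off H_k = ker ∂_k / im ∂_{k+1}:

  H_2: rank ker ∂_2 − rank ∂_3 = (12 − 12) − 0 = 0, and there is no ∂_3, so H_2 = 0.

H_2 = 0.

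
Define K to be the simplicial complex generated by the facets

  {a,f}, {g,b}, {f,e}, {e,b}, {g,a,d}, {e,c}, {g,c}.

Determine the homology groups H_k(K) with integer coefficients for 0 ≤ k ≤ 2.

Take the total order a < b < c < d < e < f < g on the vertex set. Then K (dimension 2) consists of the simplices:

  0-simplices (7): a, b, c, d, e, f, g
  1-simplices (9): ad, af, ag, be, bg, ce, cg, dg, ef
  2-simplices (1): adg

so the chain groups are C_0 ≅ Z^7, C_1 ≅ Z^9, C_2 ≅ Z^1.

The boundary map ∂_1: C_1 → C_0 is given by ∂[p,q] = [q] − [p]. For instance
  ∂ce = e − c.
As a 7×9 matrix over Z this has rank 6, with invariant factors (1,1,1,1,1,1).

Boundary ∂_2: C_2 → C_1 maps a triangle to the signed sum of its edges. For instance
  ∂adg = dg − ag + ad.
The resulting 9×1 matrix has rank 1, and its Smith normal form has invariant factors (1).

Computing H_k = (kernel of ∂_k) / (image of ∂_{k+1}):

  H_0: rank C_0 − rank ∂_1 = 7 − 6 = 1, and the invariant factors of ∂_1 are all 1, so H_0 = Z.
  H_1: rank ker ∂_1 − rank ∂_2 = (9 − 6) − 1 = 2, and the invariant factors of ∂_2 are all 1, so H_1 = Z^2.
  H_2: rank ker ∂_2 − rank ∂_3 = (1 − 1) − 0 = 0, and there is no ∂_3, so H_2 = 0.

H_0 ≅ Z,  H_1 ≅ Z^2,  H_2 = 0.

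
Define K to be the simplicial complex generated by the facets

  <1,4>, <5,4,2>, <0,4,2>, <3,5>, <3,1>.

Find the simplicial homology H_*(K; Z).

K has 6 vertices, 8 edges, 2 triangles.
rank ∂_0 = 0, rank ∂_1 = 5 ⇒ b_0 = 6 − 0 − 5 = 1; all invariant factors of ∂_1 are 1 so no torsion. So H_0 = Z.
rank ∂_1 = 5, rank ∂_2 = 2 ⇒ b_1 = 8 − 5 − 2 = 1; all invariant factors of ∂_2 are 1 so no torsion. So H_1 = Z.
rank ∂_2 = 2, rank ∂_3 = 0 ⇒ b_2 = 2 − 2 − 0 = 0. So H_2 = 0.

H_0 = Z,  H_1 = Z,  H_2 = 0.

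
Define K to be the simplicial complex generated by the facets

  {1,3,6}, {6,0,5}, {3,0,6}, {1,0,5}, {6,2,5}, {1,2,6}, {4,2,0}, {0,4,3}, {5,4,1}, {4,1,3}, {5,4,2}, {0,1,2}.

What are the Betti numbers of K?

b_0 = 1, b_1 = 0, b_2 = 0.

Take the total order 0 < 1 < 2 < 3 < 4 < 5 < 6 on the vertex set. Then K (dimension 2) consists of the simplices:

  0-simplices (7): [0], [1], [2], [3], [4], [5], [6]
  1-simplices (18): [0,1], [0,2], [0,3], [0,4], [0,5], [0,6], [1,2], [1,3], [1,4], [1,5], [1,6], [2,4], [2,5], [2,6], [3,4], [3,6], [4,5], [5,6]
  2-simplices (12): [0,1,2], [0,1,5], [0,2,4], [0,3,4], [0,3,6], [0,5,6], [1,2,6], [1,3,4], [1,3,6], [1,4,5], [2,4,5], [2,5,6]

Hence C_0 ≅ Z^7, C_1 ≅ Z^18, C_2 ≅ Z^12.

The boundary map ∂_1: C_1 → C_0 sends each edge [p,q] (with p < q) to q − p. For instance
  ∂[1,5] = [5] − [1].
This gives a 7×18 integer matrix of rank 6; reducing to Smith normal form yields diagonal entries (1,1,1,1,1,1).

Boundary ∂_2: C_2 → C_1 acts by ∂[p,q,r] = [q,r] − [p,r] + [p,q]. For instance
  ∂[1,3,6] = [3,6] − [1,6] + [1,3],
  ∂[0,1,5] = [1,5] − [0,5] + [0,1].
This gives a 18×12 integer matrix of rank 12; reducing to Smith normal form yields diagonal entries (1,1,1,1,1,1,1,1,1,1,1,2).

Reading off H_k = ker ∂_k / im ∂_{k+1}:

  H_0: rank C_0 − rank ∂_1 = 7 − 6 = 1, and the invariant factors of ∂_1 are all 1, so H_0 ≅ Z.
  H_1: rank ker ∂_1 − rank ∂_2 = (18 − 6) − 12 = 0, and ∂_2 has invariant factor 2 > 1, so H_1 ≅ Z/2Z.
  H_2: rank ker ∂_2 − rank ∂_3 = (12 − 12) − 0 = 0, and there is no ∂_3, so H_2 ≅ 0.

As a check, the Euler characteristic is 7 − 18 + 12 = 1, which agrees with 1 − 0 + 0 = 1.

Hence the Betti numbers are b_0 = 1, b_1 = 0, b_2 = 0.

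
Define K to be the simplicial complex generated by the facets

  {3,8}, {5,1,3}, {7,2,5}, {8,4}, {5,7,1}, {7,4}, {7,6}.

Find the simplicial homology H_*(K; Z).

K has 8 vertices, 11 edges, 3 triangles.
rank ∂_0 = 0, rank ∂_1 = 7 ⇒ b_0 = 8 − 0 − 7 = 1; all invariant factors of ∂_1 are 1 so no torsion. So H_0 ≅ Z.
rank ∂_1 = 7, rank ∂_2 = 3 ⇒ b_1 = 11 − 7 − 3 = 1; all invariant factors of ∂_2 are 1 so no torsion. So H_1 ≅ Z.
rank ∂_2 = 3, rank ∂_3 = 0 ⇒ b_2 = 3 − 3 − 0 = 0. So H_2 ≅ 0.

H_0 ≅ Z,  H_1 ≅ Z,  H_2 = 0.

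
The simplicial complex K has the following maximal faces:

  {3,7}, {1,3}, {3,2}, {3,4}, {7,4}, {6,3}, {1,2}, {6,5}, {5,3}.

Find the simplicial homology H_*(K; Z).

H_0 = Z,  H_1 = Z^3.

Take the total order 1 < 2 < 3 < 4 < 5 < 6 < 7 on the vertex set. Then K (dimension 1) consists of the simplices:

  0-simplices (7): [1], [2], [3], [4], [5], [6], [7]
  1-simplices (9): [1,2], [1,3], [2,3], [3,4], [3,5], [3,6], [3,7], [4,7], [5,6]

Hence C_0 ≅ Z^7, C_1 ≅ Z^9.

∂_1: C_1 → C_0 is given by ∂[p,q] = [q] − [p]. For instance
  ∂[3,6] = [6] − [3].
The resulting 7×9 matrix has rank 6, and its Smith normal form has invariant factors (1,1,1,1,1,1).

Computing H_k = (kernel of ∂_k) / (image of ∂_{k+1}):

  H_0: rank C_0 − rank ∂_1 = 7 − 6 = 1, and the invariant factors of ∂_1 are all 1, so H_0 ≅ Z.
  H_1: rank ker ∂_1 − rank ∂_2 = (9 − 6) − 0 = 3, and there is no ∂_2, so H_1 ≅ Z^3.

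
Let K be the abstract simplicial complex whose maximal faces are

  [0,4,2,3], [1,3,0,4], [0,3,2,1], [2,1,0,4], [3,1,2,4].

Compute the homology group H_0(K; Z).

Fix the vertex order 0 < 1 < 2 < 3 < 4 and write every simplex with vertices in increasing order. Then dim K = 3 and the simplices of K are:

  0-simplices (5): [0], [1], [2], [3], [4]
  1-simplices (10): [0,1], [0,2], [0,3], [0,4], [1,2], [1,3], [1,4], [2,3], [2,4], [3,4]
  2-simplices (10): [0,1,2], [0,1,3], [0,1,4], [0,2,3], [0,2,4], [0,3,4], [1,2,3], [1,2,4], [1,3,4], [2,3,4]
  3-simplices (5): [0,1,2,3], [0,1,2,4], [0,1,3,4], [0,2,3,4], [1,2,3,4]

so the chain groups are C_0 ≅ Z^5, C_1 ≅ Z^10, C_2 ≅ Z^10, C_3 ≅ Z^5.

The boundary map ∂_1: C_1 → C_0 maps an edge to its endpoints' difference, ∂[p,q] = q − p. For instance
  ∂[0,2] = [2] − [0].
As a 5×10 matrix over Z this has rank 4, with invariant factors (1,1,1,1).

Boundary ∂_2: C_2 → C_1 sends each 2-simplex [p,q,r] to [q,r] − [p,r] + [p,q]. For instance
  ∂[0,1,3] = [1,3] − [0,3] + [0,1],
  ∂[1,2,3] = [2,3] − [1,3] + [1,2].
This gives a 10×10 integer matrix of rank 6; reducing to Smith normal form yields diagonal entries (1,1,1,1,1,1).

Boundary ∂_3: C_3 → C_2 sends each 3-simplex σ to the alternating sum Σ_i (−1)^i (σ with its i-th vertex removed). For instance
  ∂[0,1,2,3] = [1,2,3] − [0,2,3] + [0,1,3] − [0,1,2],
  ∂[1,2,3,4] = [2,3,4] − [1,3,4] + [1,2,4] − [1,2,3].
As a 10×5 matrix over Z this has rank 4, with invariant factors (1,1,1,1).

From H_k ≅ ker(∂_k) / im(∂_{k+1}) we obtain:

  H_0: rank C_0 − rank ∂_1 = 5 − 4 = 1, and the invariant factors of ∂_1 are all 1, so H_0 = Z.

H_0 ≅ Z.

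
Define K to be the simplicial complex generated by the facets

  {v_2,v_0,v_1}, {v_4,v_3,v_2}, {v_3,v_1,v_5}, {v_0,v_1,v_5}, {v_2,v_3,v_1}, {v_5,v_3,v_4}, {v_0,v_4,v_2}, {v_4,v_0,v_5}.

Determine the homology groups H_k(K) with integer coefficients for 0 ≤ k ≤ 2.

H_0 ≅ Z,  H_1 = 0,  H_2 ≅ Z.

We work with the vertex ordering v_0 < v_1 < v_2 < v_3 < v_4 < v_5. The simplices of K, each written with vertices in increasing order, are:

  0-simplices (6): [v_0], [v_1], [v_2], [v_3], [v_4], [v_5]
  1-simplices (12): [v_0,v_1], [v_0,v_2], [v_0,v_4], [v_0,v_5], [v_1,v_2], [v_1,v_3], [v_1,v_5], [v_2,v_3], [v_2,v_4], [v_3,v_4], [v_3,v_5], [v_4,v_5]
  2-simplices (8): [v_0,v_1,v_2], [v_0,v_1,v_5], [v_0,v_2,v_4], [v_0,v_4,v_5], [v_1,v_2,v_3], [v_1,v_3,v_5], [v_2,v_3,v_4], [v_3,v_4,v_5]

Hence C_0 ≅ Z^6, C_1 ≅ Z^12, C_2 ≅ Z^8.

∂_1: C_1 → C_0 sends each edge [p,q] (with p < q) to q − p. For instance
  ∂[v_3,v_4] = [v_4] − [v_3].
As a 6×12 matrix over Z this has rank 5, with invariant factors (1,1,1,1,1).

∂_2: C_2 → C_1 maps a triangle to the signed sum of its edges. For instance
  ∂[v_1,v_2,v_3] = [v_2,v_3] − [v_1,v_3] + [v_1,v_2],
  ∂[v_0,v_1,v_2] = [v_1,v_2] − [v_0,v_2] + [v_0,v_1].
As a 12×8 matrix over Z this has rank 7, with invariant factors (1,1,1,1,1,1,1).

Reading off H_k = ker ∂_k / im ∂_{k+1}:

  H_0: rank C_0 − rank ∂_1 = 6 − 5 = 1, and the invariant factors of ∂_1 are all 1, so H_0 = Z.
  H_1: rank ker ∂_1 − rank ∂_2 = (12 − 5) − 7 = 0, and the invariant factors of ∂_2 are all 1, so H_1 = 0.
  H_2: rank ker ∂_2 − rank ∂_3 = (8 − 7) − 0 = 1, and there is no ∂_3, so H_2 = Z.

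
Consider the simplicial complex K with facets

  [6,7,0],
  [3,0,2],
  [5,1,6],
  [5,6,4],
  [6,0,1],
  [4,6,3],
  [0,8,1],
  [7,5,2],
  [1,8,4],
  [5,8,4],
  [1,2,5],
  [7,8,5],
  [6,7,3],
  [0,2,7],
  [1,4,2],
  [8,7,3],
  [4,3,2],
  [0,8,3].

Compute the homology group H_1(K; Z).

Order the vertices as 0 < 1 < 2 < 3 < 4 < 5 < 6 < 7 < 8. Listing each simplex with vertices in this order, K has dimension 2 with simplices:

  0-simplices (9): [0], [1], [2], [3], [4], [5], [6], [7], [8]
  1-simplices (27): (27 of them)
  2-simplices (18): [0,1,6], [0,1,8], [0,2,3], [0,2,7], [0,3,8], [0,6,7], [1,2,4], [1,2,5], [1,4,8], [1,5,6], [2,3,4], [2,5,7], [3,4,6], [3,6,7], [3,7,8], [4,5,6], [4,5,8], [5,7,8]

Hence C_0 ≅ Z^9, C_1 ≅ Z^27, C_2 ≅ Z^18.

∂_1: C_1 → C_0 is given by ∂[p,q] = [q] − [p]. For instance
  ∂[5,8] = [8] − [5].
The resulting 9×27 matrix has rank 8, and its Smith normal form has invariant factors (1,1,1,1,1,1,1,1).

The boundary map ∂_2: C_2 → C_1 maps a triangle to the signed sum of its edges. For instance
  ∂[1,2,4] = [2,4] − [1,4] + [1,2],
  ∂[0,2,3] = [2,3] − [0,3] + [0,2].
As a 27×18 matrix over Z this has rank 18, with invariant factors (1,1,1,1,1,1,1,1,1,1,1,1,1,1,1,1,1,2).

Reading off H_k = ker ∂_k / im ∂_{k+1}:

  H_1: rank ker ∂_1 − rank ∂_2 = (27 − 8) − 18 = 1, and ∂_2 has invariant factor 2 > 1, so H_1 ≅ Z ⊕ Z/2Z.

(K is a triangulation of the Klein bottle.)

H_1 ≅ Z ⊕ Z/2Z.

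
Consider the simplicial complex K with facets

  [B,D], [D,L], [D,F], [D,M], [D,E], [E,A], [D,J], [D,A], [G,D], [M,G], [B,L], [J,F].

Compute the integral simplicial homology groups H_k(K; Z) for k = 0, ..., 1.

Order the vertices as A < B < D < E < F < G < J < L < M. Listing each simplex with vertices in this order, K has dimension 1 with simplices:

  0-simplices (9): A, B, D, E, F, G, J, L, M
  1-simplices (12): AD, AE, BD, BL, DE, DF, DG, DJ, DL, DM, FJ, GM

so the chain groups are C_0 ≅ Z^9, C_1 ≅ Z^12.

Boundary ∂_1: C_1 → C_0 sends each edge [p,q] (with p < q) to q − p.
The resulting 9×12 matrix has rank 8, and its Smith normal form has invariant factors (1,1,1,1,1,1,1,1).

Now H_k = ker ∂_k / im ∂_{k+1}, so:

  H_0: rank C_0 − rank ∂_1 = 9 − 8 = 1, and the invariant factors of ∂_1 are all 1, so H_0 ≅ Z.
  H_1: rank ker ∂_1 − rank ∂_2 = (12 − 8) − 0 = 4, and there is no ∂_2, so H_1 ≅ Z^4.

H_0 ≅ Z,  H_1 ≅ Z^4.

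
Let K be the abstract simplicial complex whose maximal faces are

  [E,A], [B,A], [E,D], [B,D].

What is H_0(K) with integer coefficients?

Order the vertices as A < B < D < E. Listing each simplex with vertices in this order, K has dimension 1 with simplices:

  0-simplices (4): A, B, D, E
  1-simplices (4): AB, AE, BD, DE

giving chain groups C_0 ≅ Z^4, C_1 ≅ Z^4.

∂_1: C_1 → C_0 sends each edge [p,q] (with p < q) to q − p. For instance
  ∂AE = E − A.
The 4×4 boundary matrix has rank 3 and Smith normal form diag(1,1,1).

From H_k ≅ ker(∂_k) / im(∂_{k+1}) we obtain:

  H_0: rank C_0 − rank ∂_1 = 4 − 3 = 1, and the invariant factors of ∂_1 are all 1, so H_0 = Z.

H_0 = Z.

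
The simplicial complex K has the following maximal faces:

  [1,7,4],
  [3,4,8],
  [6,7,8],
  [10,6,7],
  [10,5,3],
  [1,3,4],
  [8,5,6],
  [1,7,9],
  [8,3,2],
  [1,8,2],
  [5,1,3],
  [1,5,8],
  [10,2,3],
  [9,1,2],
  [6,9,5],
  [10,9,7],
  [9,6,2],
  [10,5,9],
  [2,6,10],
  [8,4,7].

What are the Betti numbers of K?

b_0 = 1, b_1 = 1, b_2 = 0.

Take the total order 1 < 2 < 3 < 4 < 5 < 6 < 7 < 8 < 9 < 10 on the vertex set. Then K (dimension 2) consists of the simplices:

  0-simplices (10): [1], [2], [3], [4], [5], [6], [7], [8], [9], [10]
  1-simplices (30): (30 of them)
  2-simplices (20): (20 of them)

Hence C_0 ≅ Z^10, C_1 ≅ Z^30, C_2 ≅ Z^20.

The boundary map ∂_1: C_1 → C_0 maps an edge to its endpoints' difference, ∂[p,q] = q − p. For instance
  ∂[2,6] = [6] − [2].
The 10×30 boundary matrix has rank 9 and Smith normal form diag(1,1,1,1,1,1,1,1,1).

∂_2: C_2 → C_1 sends each 2-simplex [p,q,r] to [q,r] − [p,r] + [p,q]. For instance
  ∂[1,2,8] = [2,8] − [1,8] + [1,2],
  ∂[7,9,10] = [9,10] − [7,10] + [7,9].
The 30×20 boundary matrix has rank 20 and Smith normal form diag(1,1,1,1,1,1,1,1,1,1,1,1,1,1,1,1,1,1,1,2).

Now H_k = ker ∂_k / im ∂_{k+1}, so:

  H_0: rank C_0 − rank ∂_1 = 10 − 9 = 1, and the invariant factors of ∂_1 are all 1, so H_0 = Z.
  H_1: rank ker ∂_1 − rank ∂_2 = (30 − 9) − 20 = 1, and ∂_2 has invariant factor 2 > 1, so H_1 = Z ⊕ Z/2.
  H_2: rank ker ∂_2 − rank ∂_3 = (20 − 20) − 0 = 0, and there is no ∂_3, so H_2 = 0.

As a check, the Euler characteristic is 10 − 30 + 20 = 0, which agrees with 1 − 1 + 0 = 0.

Hence the Betti numbers are b_0 = 1, b_1 = 1, b_2 = 0.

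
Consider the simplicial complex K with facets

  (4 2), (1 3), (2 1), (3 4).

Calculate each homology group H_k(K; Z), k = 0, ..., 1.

H_0 ≅ Z,  H_1 ≅ Z.

K has 4 vertices, 4 edges.
rank ∂_0 = 0, rank ∂_1 = 3 ⇒ b_0 = 4 − 0 − 3 = 1; all invariant factors of ∂_1 are 1 so no torsion. So H_0 ≅ Z.
rank ∂_1 = 3, rank ∂_2 = 0 ⇒ b_1 = 4 − 3 − 0 = 1. So H_1 ≅ Z.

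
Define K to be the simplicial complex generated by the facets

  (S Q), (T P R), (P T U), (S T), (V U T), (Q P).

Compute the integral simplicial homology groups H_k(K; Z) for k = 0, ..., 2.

H_0 ≅ Z,  H_1 ≅ Z,  H_2 = 0.

Take the total order P < Q < R < S < T < U < V on the vertex set. Then K (dimension 2) consists of the simplices:

  0-simplices (7): P, Q, R, S, T, U, V
  1-simplices (10): PQ, PR, PT, PU, QS, RT, ST, TU, TV, UV
  2-simplices (3): PRT, PTU, TUV

giving chain groups C_0 ≅ Z^7, C_1 ≅ Z^10, C_2 ≅ Z^3.

The boundary map ∂_1: C_1 → C_0 sends each edge [p,q] (with p < q) to q − p.
The resulting 7×10 matrix has rank 6, and its Smith normal form has invariant factors (1,1,1,1,1,1).

∂_2: C_2 → C_1 maps a triangle to the signed sum of its edges. For instance
  ∂PRT = RT − PT + PR,
  ∂TUV = UV − TV + TU.
The resulting 10×3 matrix has rank 3, and its Smith normal form has invariant factors (1,1,1).

Computing H_k = (kernel of ∂_k) / (image of ∂_{k+1}):

  H_0: rank C_0 − rank ∂_1 = 7 − 6 = 1, and the invariant factors of ∂_1 are all 1, so H_0 ≅ Z.
  H_1: rank ker ∂_1 − rank ∂_2 = (10 − 6) − 3 = 1, and the invariant factors of ∂_2 are all 1, so H_1 ≅ Z.
  H_2: rank ker ∂_2 − rank ∂_3 = (3 − 3) − 0 = 0, and there is no ∂_3, so H_2 ≅ 0.

As a check, the Euler characteristic is 7 − 10 + 3 = 0, which agrees with 1 − 1 + 0 = 0.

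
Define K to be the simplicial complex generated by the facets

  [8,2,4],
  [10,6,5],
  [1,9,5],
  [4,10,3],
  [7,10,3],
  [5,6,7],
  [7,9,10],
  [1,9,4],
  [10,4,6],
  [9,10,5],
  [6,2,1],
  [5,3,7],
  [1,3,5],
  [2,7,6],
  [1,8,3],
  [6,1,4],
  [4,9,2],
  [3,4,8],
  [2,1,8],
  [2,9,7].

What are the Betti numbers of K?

K has 10 vertices, 30 edges, 20 triangles.
rank ∂_0 = 0, rank ∂_1 = 9 ⇒ b_0 = 10 − 0 − 9 = 1; all invariant factors of ∂_1 are 1 so no torsion. So H_0 ≅ Z.
rank ∂_1 = 9, rank ∂_2 = 20 ⇒ b_1 = 30 − 9 − 20 = 1; ∂_2 has invariant factor(s) [2] giving torsion. So H_1 ≅ Z ⊕ Z_2.
rank ∂_2 = 20, rank ∂_3 = 0 ⇒ b_2 = 20 − 20 − 0 = 0. So H_2 ≅ 0.

b_0 = 1, b_1 = 1, b_2 = 0.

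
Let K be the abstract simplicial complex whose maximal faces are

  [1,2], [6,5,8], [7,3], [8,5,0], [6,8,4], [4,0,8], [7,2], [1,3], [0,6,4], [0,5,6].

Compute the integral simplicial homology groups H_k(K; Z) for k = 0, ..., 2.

H_0 = Z^2,  H_1 = Z,  H_2 = Z.

Take the total order 0 < 1 < 2 < 3 < 4 < 5 < 6 < 7 < 8 on the vertex set. Then K (dimension 2) consists of the simplices:

  0-simplices (9): [0], [1], [2], [3], [4], [5], [6], [7], [8]
  1-simplices (13): [0,4], [0,5], [0,6], [0,8], [1,2], [1,3], [2,7], [3,7], [4,6], [4,8], [5,6], [5,8], [6,8]
  2-simplices (6): [0,4,6], [0,4,8], [0,5,6], [0,5,8], [4,6,8], [5,6,8]

so the chain groups are C_0 ≅ Z^9, C_1 ≅ Z^13, C_2 ≅ Z^6.

The boundary map ∂_1: C_1 → C_0 sends each edge [p,q] (with p < q) to q − p.
The 9×13 boundary matrix has rank 7 and Smith normal form diag(1,1,1,1,1,1,1).

Boundary ∂_2: C_2 → C_1 sends each 2-simplex [p,q,r] to [q,r] − [p,r] + [p,q]. For instance
  ∂[0,5,6] = [5,6] − [0,6] + [0,5],
  ∂[0,5,8] = [5,8] − [0,8] + [0,5].
The 13×6 boundary matrix has rank 5 and Smith normal form diag(1,1,1,1,1).

Now H_k = ker ∂_k / im ∂_{k+1}, so:

  H_0: rank C_0 − rank ∂_1 = 9 − 7 = 2, and the invariant factors of ∂_1 are all 1, so H_0 = Z^2.
  H_1: rank ker ∂_1 − rank ∂_2 = (13 − 7) − 5 = 1, and the invariant factors of ∂_2 are all 1, so H_1 = Z.
  H_2: rank ker ∂_2 − rank ∂_3 = (6 − 5) − 0 = 1, and there is no ∂_3, so H_2 = Z.

As a check, the Euler characteristic is 9 − 13 + 6 = 2, which agrees with 2 − 1 + 1 = 2.
(K is a triangulation of the disjoint union of the circle S^1 and the 2-sphere S^2.)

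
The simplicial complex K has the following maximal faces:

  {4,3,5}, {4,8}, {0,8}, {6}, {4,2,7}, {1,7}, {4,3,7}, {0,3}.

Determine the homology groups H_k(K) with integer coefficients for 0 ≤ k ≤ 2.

H_0 = Z^2,  H_1 = Z,  H_2 = 0.

Order the vertices as 0 < 1 < 2 < 3 < 4 < 5 < 6 < 7 < 8. Listing each simplex with vertices in this order, K has dimension 2 with simplices:

  0-simplices (9): [0], [1], [2], [3], [4], [5], [6], [7], [8]
  1-simplices (11): [0,3], [0,8], [1,7], [2,4], [2,7], [3,4], [3,5], [3,7], [4,5], [4,7], [4,8]
  2-simplices (3): [2,4,7], [3,4,5], [3,4,7]

Hence C_0 ≅ Z^9, C_1 ≅ Z^11, C_2 ≅ Z^3.

Boundary ∂_1: C_1 → C_0 sends each edge [p,q] (with p < q) to q − p. For instance
  ∂[3,4] = [4] − [3].
The 9×11 boundary matrix has rank 7 and Smith normal form diag(1,1,1,1,1,1,1).

∂_2: C_2 → C_1 maps a triangle to the signed sum of its edges. For instance
  ∂[3,4,7] = [4,7] − [3,7] + [3,4],
  ∂[3,4,5] = [4,5] − [3,5] + [3,4].
The resulting 11×3 matrix has rank 3, and its Smith normal form has invariant factors (1,1,1).

From H_k ≅ ker(∂_k) / im(∂_{k+1}) we obtain:

  H_0: rank C_0 − rank ∂_1 = 9 − 7 = 2, and the invariant factors of ∂_1 are all 1, so H_0 ≅ Z^2.
  H_1: rank ker ∂_1 − rank ∂_2 = (11 − 7) − 3 = 1, and the invariant factors of ∂_2 are all 1, so H_1 ≅ Z.
  H_2: rank ker ∂_2 − rank ∂_3 = (3 − 3) − 0 = 0, and there is no ∂_3, so H_2 ≅ 0.

As a check, the Euler characteristic is 9 − 11 + 3 = 1, which agrees with 2 − 1 + 0 = 1.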